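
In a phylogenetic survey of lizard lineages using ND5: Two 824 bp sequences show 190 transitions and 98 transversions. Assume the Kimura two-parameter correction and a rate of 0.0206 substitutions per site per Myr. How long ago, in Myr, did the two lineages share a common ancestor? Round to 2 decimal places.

P = 190/824 ≈ 0.230583 and Q = 98/824 ≈ 0.118932.
Under the Kimura two-parameter model, d = −½ ln(1 − 2P − Q) − ¼ ln(1 − 2Q).
1 − 2P − Q = 0.419902, giving −½ ln(0.419902) = 0.433867.
1 − 2Q = 0.762136, giving −¼ ln(0.762136) = 0.067908.
d = 0.433867 + 0.067908 = 0.501775.
Under a molecular clock d = 2μt, so t = d/(2μ) = 0.501775 / (2 × 0.0206) = 12.18 Myr.

12.18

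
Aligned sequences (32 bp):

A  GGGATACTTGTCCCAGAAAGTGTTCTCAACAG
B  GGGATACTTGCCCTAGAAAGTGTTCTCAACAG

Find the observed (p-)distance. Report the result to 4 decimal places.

0.0625

The sequences differ at 2 of 32 positions (sites 11, 14).
p = 2/32 = 0.0625.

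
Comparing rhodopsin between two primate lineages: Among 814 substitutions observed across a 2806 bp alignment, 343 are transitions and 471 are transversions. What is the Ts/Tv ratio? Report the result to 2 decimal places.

R = 343/471 = 0.728237… ≈ 0.73 (to 2 d.p.).

0.73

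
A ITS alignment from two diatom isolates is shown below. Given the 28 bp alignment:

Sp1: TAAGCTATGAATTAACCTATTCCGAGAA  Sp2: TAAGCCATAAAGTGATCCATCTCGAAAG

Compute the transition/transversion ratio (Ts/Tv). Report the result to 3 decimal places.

Transitions are A↔G and C↔T; transversions are all other mismatches.
Transitions: 9. Transversions: 1.
R = 9/1 = 9.000.

9.000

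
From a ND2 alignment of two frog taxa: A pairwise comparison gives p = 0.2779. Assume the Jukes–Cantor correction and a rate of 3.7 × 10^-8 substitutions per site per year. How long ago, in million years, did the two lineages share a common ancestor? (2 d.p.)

d = −(3/4) ln(1 − 4p/3) = −0.75 ln(1 − 0.370533) = −0.75 ln(0.629467)
  = −0.75 × (-0.462882) = 0.347162 substitutions/site.
Under a molecular clock d = 2μt, so t = d/(2μ) = 0.347162 / (2 × 3.7 × 10^-8) = 4.69 million years.

4.69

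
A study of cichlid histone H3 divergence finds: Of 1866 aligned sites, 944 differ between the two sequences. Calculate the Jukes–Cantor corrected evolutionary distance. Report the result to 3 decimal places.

p = 944/1866 ≈ 0.505895.
d = −(3/4) ln(1 − 4p/3) = −0.75 ln(1 − 0.674527) = −0.75 ln(0.325473)
  = −0.75 × (-1.122476) = 0.841857 substitutions/site.

0.842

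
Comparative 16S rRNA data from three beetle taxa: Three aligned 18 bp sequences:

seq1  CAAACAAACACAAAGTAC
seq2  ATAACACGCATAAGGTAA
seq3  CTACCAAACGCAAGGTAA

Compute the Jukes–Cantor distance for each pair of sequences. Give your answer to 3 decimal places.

d(seq1,seq2) = 0.548, d(seq1,seq3) = 0.347, d(seq2,seq3) = 0.441

seq1–seq2: 7/18 sites differ → p ≈ 0.388889, d = −0.75 ln(1 − 0.518519) = 0.548166 ≈ 0.548.
seq1–seq3: 5/18 sites differ → p ≈ 0.277778, d = −0.75 ln(1 − 0.370371) = 0.346968 ≈ 0.347.
seq2–seq3: 6/18 sites differ → p ≈ 0.333333, d = −0.75 ln(1 − 0.444444) = 0.440839 ≈ 0.441.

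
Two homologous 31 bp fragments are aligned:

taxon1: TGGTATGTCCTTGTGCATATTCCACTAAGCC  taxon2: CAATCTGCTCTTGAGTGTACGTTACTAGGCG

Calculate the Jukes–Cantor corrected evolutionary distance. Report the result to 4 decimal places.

The sequences differ at 15 of 31 sites, so p = 15/31 ≈ 0.483871.
d = −(3/4) ln(1 − 4p/3) = −0.75 ln(1 − 0.645161) = −0.75 ln(0.354839)
  = −0.75 × (-1.036091) = 0.777068 substitutions/site.

0.7771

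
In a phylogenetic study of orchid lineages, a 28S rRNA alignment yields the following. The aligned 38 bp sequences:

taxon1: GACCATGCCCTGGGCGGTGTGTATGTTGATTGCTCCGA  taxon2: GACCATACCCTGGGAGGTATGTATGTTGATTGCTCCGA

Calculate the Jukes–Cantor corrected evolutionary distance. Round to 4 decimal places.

The sequences differ at 3 of 38 sites (7, 15, 19), so p = 3/38 ≈ 0.078947.
d = −(3/4) ln(1 − 4p/3) = −0.75 ln(1 − 0.105263) = −0.75 ln(0.894737)
  = −0.75 × (-0.111225) = 0.083419 substitutions/site.

0.0834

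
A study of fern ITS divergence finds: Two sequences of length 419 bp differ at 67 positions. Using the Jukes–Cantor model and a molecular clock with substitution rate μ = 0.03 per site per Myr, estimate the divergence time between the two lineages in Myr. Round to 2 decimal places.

3.00

p = 67/419 ≈ 0.159905.
d = −(3/4) ln(1 − 4p/3) = −0.75 ln(1 − 0.213207) = −0.75 ln(0.786793)
  = −0.75 × (-0.239790) = 0.179843 substitutions/site.
Under a molecular clock d = 2μt, so t = d/(2μ) = 0.179843 / (2 × 0.03) = 3.00 Myr.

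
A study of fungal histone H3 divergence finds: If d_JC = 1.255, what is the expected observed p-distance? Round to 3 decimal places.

p = (3/4)(1 − e^(−4d/3)) = 0.75 × (1 − e^(-1.673333)) = 0.75 × (1 − 0.187621) = 0.609284.

0.609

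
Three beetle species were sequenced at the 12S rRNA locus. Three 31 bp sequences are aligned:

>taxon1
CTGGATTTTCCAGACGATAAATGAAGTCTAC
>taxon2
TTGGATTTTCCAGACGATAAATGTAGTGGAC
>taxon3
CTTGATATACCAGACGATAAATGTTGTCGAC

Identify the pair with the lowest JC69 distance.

taxon1 and taxon2

taxon1–taxon2: 4/31 differ, p = 0.129, d = 0.142.
taxon1–taxon3: 6/31 differ, p = 0.194, d = 0.224.
taxon2–taxon3: 6/31 differ, p = 0.194, d = 0.224.
The smallest distance is between taxon1 and taxon2.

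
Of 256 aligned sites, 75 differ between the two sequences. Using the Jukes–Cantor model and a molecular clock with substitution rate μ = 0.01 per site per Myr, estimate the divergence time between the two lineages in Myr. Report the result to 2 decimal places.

18.57

p = 75/256 ≈ 0.292969.
d = −(3/4) ln(1 − 4p/3) = −0.75 ln(1 − 0.390625) = −0.75 ln(0.609375)
  = −0.75 × (-0.495321) = 0.371491 substitutions/site.
Under a molecular clock d = 2μt, so t = d/(2μ) = 0.371491 / (2 × 0.01) = 18.57 Myr.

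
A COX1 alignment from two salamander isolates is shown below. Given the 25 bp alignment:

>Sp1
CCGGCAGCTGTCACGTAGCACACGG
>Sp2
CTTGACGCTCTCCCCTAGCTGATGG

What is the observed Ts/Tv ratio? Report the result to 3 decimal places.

0.250

Transitions are A↔G and C↔T; transversions are all other mismatches.
Transitions: 2. Transversions: 8.
R = 2/8 = 0.250.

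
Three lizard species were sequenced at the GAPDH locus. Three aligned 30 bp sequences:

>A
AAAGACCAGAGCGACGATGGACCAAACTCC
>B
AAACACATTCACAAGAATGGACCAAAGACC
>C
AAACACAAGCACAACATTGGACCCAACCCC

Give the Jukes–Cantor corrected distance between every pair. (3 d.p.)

d(A,B) = 0.503, d(A,C) = 0.383, d(B,C) = 0.280

A–B: 11/30 sites differ → p ≈ 0.366667, d = −0.75 ln(1 − 0.488889) = 0.503376 ≈ 0.503.
A–C: 9/30 sites differ → p = 0.3, d = −0.75 ln(1 − 0.4) = 0.383119 ≈ 0.383.
B–C: 7/30 sites differ → p ≈ 0.233333, d = −0.75 ln(1 − 0.311111) = 0.279506 ≈ 0.280.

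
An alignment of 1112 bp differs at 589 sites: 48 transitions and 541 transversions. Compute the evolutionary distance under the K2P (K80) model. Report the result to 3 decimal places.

P = 48/1112 ≈ 0.043165 and Q = 541/1112 ≈ 0.486511.
Under the Kimura two-parameter model, d = −½ ln(1 − 2P − Q) − ¼ ln(1 − 2Q).
1 − 2P − Q = 0.427159, giving −½ ln(0.427159) = 0.425299.
1 − 2Q = 0.026978, giving −¼ ln(0.026978) = 0.903183.
d = 0.425299 + 0.903183 = 1.328482.

1.328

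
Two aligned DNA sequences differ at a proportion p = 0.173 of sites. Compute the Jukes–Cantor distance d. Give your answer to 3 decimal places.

0.197

d = −(3/4) ln(1 − 4p/3) = −0.75 ln(1 − 0.230667) = −0.75 ln(0.769333)
  = −0.75 × (-0.262231) = 0.196673 substitutions/site.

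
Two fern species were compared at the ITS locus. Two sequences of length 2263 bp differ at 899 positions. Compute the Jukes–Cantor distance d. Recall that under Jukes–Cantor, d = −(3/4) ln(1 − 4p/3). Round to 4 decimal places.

p = 899/2263 ≈ 0.39726.
d = −(3/4) ln(1 − 4p/3) = −0.75 ln(1 − 0.52968) = −0.75 ln(0.47032)
  = −0.75 × (-0.754342) = 0.565757 substitutions/site.

0.5658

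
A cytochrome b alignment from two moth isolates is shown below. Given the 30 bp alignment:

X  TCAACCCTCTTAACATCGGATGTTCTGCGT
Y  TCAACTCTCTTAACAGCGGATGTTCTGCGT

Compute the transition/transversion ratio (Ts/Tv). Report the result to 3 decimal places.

Transitions are A↔G and C↔T; transversions are all other mismatches.
Transitions: 1. Transversions: 1.
R = 1/1 = 1.000.

1.000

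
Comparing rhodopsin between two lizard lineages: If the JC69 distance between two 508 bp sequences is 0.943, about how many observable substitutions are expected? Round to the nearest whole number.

Invert JC69: p = (3/4)(1 − e^(−4d/3)) = 0.75 × (1 − e^(-1.257333)) = 0.75 × (1 − 0.284412) = 0.536691.
Expected differing sites = pL ≈ 0.536691 × 508 = 272.639028 ≈ 273.

273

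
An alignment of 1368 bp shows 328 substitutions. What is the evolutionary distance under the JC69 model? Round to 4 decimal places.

0.2889

p = 328/1368 ≈ 0.239766.
d = −(3/4) ln(1 − 4p/3) = −0.75 ln(1 − 0.319688) = −0.75 ln(0.680312)
  = −0.75 × (-0.385204) = 0.288903 substitutions/site.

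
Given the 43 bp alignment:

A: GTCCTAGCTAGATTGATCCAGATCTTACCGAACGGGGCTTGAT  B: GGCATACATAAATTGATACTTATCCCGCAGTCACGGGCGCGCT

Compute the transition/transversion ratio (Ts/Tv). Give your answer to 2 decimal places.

Transitions are A↔G and C↔T; transversions are all other mismatches.
Transitions: 5. Transversions: 14.
R = 5/14 = 0.357142… ≈ 0.36 (to 2 d.p.).

0.36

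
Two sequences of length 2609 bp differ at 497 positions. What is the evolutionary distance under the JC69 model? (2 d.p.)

p = 497/2609 ≈ 0.190494.
d = −(3/4) ln(1 − 4p/3) = −0.75 ln(1 − 0.253992) = −0.75 ln(0.746008)
  = −0.75 × (-0.293019) = 0.219764 substitutions/site.

0.22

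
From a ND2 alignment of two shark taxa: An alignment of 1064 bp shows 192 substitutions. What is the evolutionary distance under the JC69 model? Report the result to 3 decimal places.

p = 192/1064 ≈ 0.180451.
d = −(3/4) ln(1 − 4p/3) = −0.75 ln(1 − 0.240601) = −0.75 ln(0.759399)
  = −0.75 × (-0.275228) = 0.206421 substitutions/site.

0.206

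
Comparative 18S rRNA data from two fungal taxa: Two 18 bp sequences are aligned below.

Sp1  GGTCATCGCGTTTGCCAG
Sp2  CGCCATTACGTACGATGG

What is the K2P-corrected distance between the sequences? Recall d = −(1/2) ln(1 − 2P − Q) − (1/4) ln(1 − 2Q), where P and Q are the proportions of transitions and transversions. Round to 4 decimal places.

Of 18 sites, 6 differences are transitions and 3 are transversions, so P = 6/18 ≈ 0.333333 and Q = 3/18 ≈ 0.166667.
Under the Kimura two-parameter model, d = −½ ln(1 − 2P − Q) − ¼ ln(1 − 2Q).
1 − 2P − Q = 0.166667, giving −½ ln(0.166667) = 0.895879.
1 − 2Q = 0.666666, giving −¼ ln(0.666666) = 0.101367.
d = 0.895879 + 0.101367 = 0.997246.

0.9972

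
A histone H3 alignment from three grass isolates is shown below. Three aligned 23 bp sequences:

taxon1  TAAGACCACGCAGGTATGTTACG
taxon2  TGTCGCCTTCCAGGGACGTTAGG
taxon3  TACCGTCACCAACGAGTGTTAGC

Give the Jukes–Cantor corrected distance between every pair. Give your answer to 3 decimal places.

d(taxon1,taxon2) = 0.650, d(taxon1,taxon3) = 0.761, d(taxon2,taxon3) = 0.761

taxon1–taxon2: 10/23 sites differ → p ≈ 0.434783, d = −0.75 ln(1 − 0.579711) = 0.650110 ≈ 0.650.
taxon1–taxon3: 11/23 sites differ → p ≈ 0.478261, d = −0.75 ln(1 − 0.637681) = 0.761423 ≈ 0.761.
taxon2–taxon3: 11/23 sites differ → p ≈ 0.478261, d = −0.75 ln(1 − 0.637681) = 0.761423 ≈ 0.761.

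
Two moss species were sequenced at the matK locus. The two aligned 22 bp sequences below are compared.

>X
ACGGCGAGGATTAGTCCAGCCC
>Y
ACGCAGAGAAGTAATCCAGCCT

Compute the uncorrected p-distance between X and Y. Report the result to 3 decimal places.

The sequences differ at 6 of 22 positions (sites 4, 5, 9, 11, 14, 22).
p = 6/22 = 0.272727… ≈ 0.273 (to 3 d.p.).

0.273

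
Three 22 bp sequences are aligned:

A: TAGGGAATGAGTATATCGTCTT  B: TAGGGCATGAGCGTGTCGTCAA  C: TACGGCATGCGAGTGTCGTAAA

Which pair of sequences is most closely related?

B and C

A–B: 6/22 differ, p = 0.273, d = 0.339.
A–C: 9/22 differ, p = 0.409, d = 0.591.
B–C: 4/22 differ, p = 0.182, d = 0.208.
The smallest distance is between B and C.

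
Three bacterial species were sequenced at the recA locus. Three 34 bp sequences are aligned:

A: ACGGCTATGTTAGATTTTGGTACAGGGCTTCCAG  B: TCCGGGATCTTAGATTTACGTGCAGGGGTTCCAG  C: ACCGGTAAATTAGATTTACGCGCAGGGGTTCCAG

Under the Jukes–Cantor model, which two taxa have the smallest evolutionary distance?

A–B: 9/34 differ, p = 0.265, d = 0.326.
A–C: 9/34 differ, p = 0.265, d = 0.326.
B–C: 5/34 differ, p = 0.147, d = 0.164.
The smallest distance is between B and C.

B and C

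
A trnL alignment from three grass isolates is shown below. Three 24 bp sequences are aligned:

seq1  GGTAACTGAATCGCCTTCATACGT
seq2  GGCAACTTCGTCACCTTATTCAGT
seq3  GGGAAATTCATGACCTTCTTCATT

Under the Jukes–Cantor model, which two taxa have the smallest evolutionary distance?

seq1–seq2: 9/24 differ, p = 0.375, d = 0.520.
seq1–seq3: 10/24 differ, p = 0.417, d = 0.608.
seq2–seq3: 6/24 differ, p = 0.250, d = 0.304.
The smallest distance is between seq2 and seq3.

seq2 and seq3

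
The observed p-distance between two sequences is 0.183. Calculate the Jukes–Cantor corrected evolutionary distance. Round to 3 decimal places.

d = −(3/4) ln(1 − 4p/3) = −0.75 ln(1 − 0.244) = −0.75 ln(0.756)
  = −0.75 × (-0.279714) = 0.209786 substitutions/site.

0.210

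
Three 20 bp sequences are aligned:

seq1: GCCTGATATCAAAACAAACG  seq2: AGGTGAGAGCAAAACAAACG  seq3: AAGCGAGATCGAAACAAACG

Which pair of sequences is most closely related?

seq2 and seq3

seq1–seq2: 5/20 differ, p = 0.250, d = 0.304.
seq1–seq3: 6/20 differ, p = 0.300, d = 0.383.
seq2–seq3: 4/20 differ, p = 0.200, d = 0.233.
The smallest distance is between seq2 and seq3.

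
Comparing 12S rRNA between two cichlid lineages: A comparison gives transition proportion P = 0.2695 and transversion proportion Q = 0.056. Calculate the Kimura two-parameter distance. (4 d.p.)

Under the Kimura two-parameter model, d = −½ ln(1 − 2P − Q) − ¼ ln(1 − 2Q).
1 − 2P − Q = 0.405, giving −½ ln(0.405) = 0.451934.
1 − 2Q = 0.888, giving −¼ ln(0.888) = 0.029696.
d = 0.451934 + 0.029696 = 0.481630.

0.4816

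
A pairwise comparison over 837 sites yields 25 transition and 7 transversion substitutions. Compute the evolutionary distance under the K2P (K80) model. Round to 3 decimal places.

P = 25/837 ≈ 0.029869 and Q = 7/837 ≈ 0.008363.
Under the Kimura two-parameter model, d = −½ ln(1 − 2P − Q) − ¼ ln(1 − 2Q).
1 − 2P − Q = 0.931899, giving −½ ln(0.931899) = 0.035265.
1 − 2Q = 0.983274, giving −¼ ln(0.983274) = 0.004217.
d = 0.035265 + 0.004217 = 0.039482.

0.039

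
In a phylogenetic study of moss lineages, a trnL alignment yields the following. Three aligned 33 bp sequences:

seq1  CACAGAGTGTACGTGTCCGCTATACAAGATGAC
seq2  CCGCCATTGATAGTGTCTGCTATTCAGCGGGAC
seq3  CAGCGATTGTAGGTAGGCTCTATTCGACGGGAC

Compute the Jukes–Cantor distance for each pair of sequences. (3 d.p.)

d(seq1,seq2) = 0.625, d(seq1,seq3) = 0.559, d(seq2,seq3) = 0.497

seq1–seq2: 14/33 sites differ → p ≈ 0.424242, d = −0.75 ln(1 − 0.565656) = 0.625439 ≈ 0.625.
seq1–seq3: 13/33 sites differ → p ≈ 0.393939, d = −0.75 ln(1 − 0.525252) = 0.558728 ≈ 0.559.
seq2–seq3: 12/33 sites differ → p ≈ 0.363636, d = −0.75 ln(1 − 0.484848) = 0.497470 ≈ 0.497.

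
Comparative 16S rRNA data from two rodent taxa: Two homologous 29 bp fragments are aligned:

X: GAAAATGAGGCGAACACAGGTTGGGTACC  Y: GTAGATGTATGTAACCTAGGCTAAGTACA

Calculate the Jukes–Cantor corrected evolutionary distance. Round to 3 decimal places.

0.683

The sequences differ at 13 of 29 sites, so p = 13/29 ≈ 0.448276.
d = −(3/4) ln(1 − 4p/3) = −0.75 ln(1 − 0.597701) = −0.75 ln(0.402299)
  = −0.75 × (-0.910560) = 0.682920 substitutions/site.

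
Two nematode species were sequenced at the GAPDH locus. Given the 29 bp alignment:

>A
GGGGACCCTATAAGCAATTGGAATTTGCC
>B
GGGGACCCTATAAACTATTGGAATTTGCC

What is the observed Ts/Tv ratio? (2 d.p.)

1.00

Transitions are A↔G and C↔T; transversions are all other mismatches.
Transitions: 1. Transversions: 1.
R = 1/1 = 1.00.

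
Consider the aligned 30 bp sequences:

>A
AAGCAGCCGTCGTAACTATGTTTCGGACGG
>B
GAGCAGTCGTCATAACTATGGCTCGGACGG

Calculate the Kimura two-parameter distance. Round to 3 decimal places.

0.196

Of 30 sites, 4 differences are transitions and 1 are transversions, so P = 4/30 ≈ 0.133333 and Q = 1/30 ≈ 0.033333.
Under the Kimura two-parameter model, d = −½ ln(1 − 2P − Q) − ¼ ln(1 − 2Q).
1 − 2P − Q = 0.700001, giving −½ ln(0.700001) = 0.178337.
1 − 2Q = 0.933334, giving −¼ ln(0.933334) = 0.017248.
d = 0.178337 + 0.017248 = 0.195585.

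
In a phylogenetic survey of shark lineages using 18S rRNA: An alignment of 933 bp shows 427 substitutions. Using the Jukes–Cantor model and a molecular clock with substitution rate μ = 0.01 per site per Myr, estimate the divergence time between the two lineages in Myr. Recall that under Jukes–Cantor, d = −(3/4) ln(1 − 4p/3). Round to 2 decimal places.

35.33

p = 427/933 ≈ 0.457663.
d = −(3/4) ln(1 − 4p/3) = −0.75 ln(1 − 0.610217) = −0.75 ln(0.389783)
  = −0.75 × (-0.942165) = 0.706624 substitutions/site.
Under a molecular clock d = 2μt, so t = d/(2μ) = 0.706624 / (2 × 0.01) = 35.33 Myr.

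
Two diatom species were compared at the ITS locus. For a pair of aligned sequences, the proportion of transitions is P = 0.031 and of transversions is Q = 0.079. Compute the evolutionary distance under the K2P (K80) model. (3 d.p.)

0.119

Under the Kimura two-parameter model, d = −½ ln(1 − 2P − Q) − ¼ ln(1 − 2Q).
1 − 2P − Q = 0.859, giving −½ ln(0.859) = 0.075993.
1 − 2Q = 0.842, giving −¼ ln(0.842) = 0.042994.
d = 0.075993 + 0.042994 = 0.118987.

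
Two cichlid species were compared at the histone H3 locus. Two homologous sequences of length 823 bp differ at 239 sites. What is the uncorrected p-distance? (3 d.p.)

0.290

p = 239/823 = 0.290400… ≈ 0.290 (to 3 d.p.).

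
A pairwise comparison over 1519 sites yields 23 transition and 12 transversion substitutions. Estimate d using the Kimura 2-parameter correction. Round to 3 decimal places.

P = 23/1519 ≈ 0.015142 and Q = 12/1519 ≈ 0.0079.
Under the Kimura two-parameter model, d = −½ ln(1 − 2P − Q) − ¼ ln(1 − 2Q).
1 − 2P − Q = 0.961816, giving −½ ln(0.961816) = 0.019466.
1 − 2Q = 0.9842, giving −¼ ln(0.9842) = 0.003982.
d = 0.019466 + 0.003982 = 0.023448.

0.023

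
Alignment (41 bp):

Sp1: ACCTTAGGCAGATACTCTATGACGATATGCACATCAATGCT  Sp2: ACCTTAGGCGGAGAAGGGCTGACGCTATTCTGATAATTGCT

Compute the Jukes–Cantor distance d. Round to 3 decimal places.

The sequences differ at 13 of 41 sites, so p = 13/41 ≈ 0.317073.
d = −(3/4) ln(1 − 4p/3) = −0.75 ln(1 − 0.422764) = −0.75 ln(0.577236)
  = −0.75 × (-0.549504) = 0.412128 substitutions/site.

0.412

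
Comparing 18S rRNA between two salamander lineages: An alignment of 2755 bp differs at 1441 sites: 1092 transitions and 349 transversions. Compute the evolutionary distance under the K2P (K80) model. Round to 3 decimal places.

1.332

P = 1092/2755 ≈ 0.39637 and Q = 349/2755 ≈ 0.126679.
Under the Kimura two-parameter model, d = −½ ln(1 − 2P − Q) − ¼ ln(1 − 2Q).
1 − 2P − Q = 0.080581, giving −½ ln(0.080581) = 1.259246.
1 − 2Q = 0.746642, giving −¼ ln(0.746642) = 0.073042.
d = 1.259246 + 0.073042 = 1.332288.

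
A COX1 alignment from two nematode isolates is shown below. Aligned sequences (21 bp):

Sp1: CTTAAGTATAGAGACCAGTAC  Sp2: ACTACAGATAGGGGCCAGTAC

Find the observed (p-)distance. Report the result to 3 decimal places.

0.333

The sequences differ at 7 of 21 positions (sites 1, 2, 5, 6, 7, 12, 14).
p = 7/21 = 0.333333… ≈ 0.333 (to 3 d.p.).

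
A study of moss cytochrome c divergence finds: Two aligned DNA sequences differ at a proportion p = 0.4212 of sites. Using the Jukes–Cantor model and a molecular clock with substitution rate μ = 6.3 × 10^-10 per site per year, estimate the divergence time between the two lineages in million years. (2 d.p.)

490.85

d = −(3/4) ln(1 − 4p/3) = −0.75 ln(1 − 0.5616) = −0.75 ln(0.4384)
  = −0.75 × (-0.824624) = 0.618468 substitutions/site.
Under a molecular clock d = 2μt, so t = d/(2μ) = 0.618468 / (2 × 6.3 × 10^-10) = 490.85 million years.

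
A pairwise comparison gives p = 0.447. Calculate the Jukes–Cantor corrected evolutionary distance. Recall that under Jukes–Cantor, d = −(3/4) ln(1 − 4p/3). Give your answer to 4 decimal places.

d = −(3/4) ln(1 − 4p/3) = −0.75 ln(1 − 0.596) = −0.75 ln(0.404)
  = −0.75 × (-0.906340) = 0.679755 substitutions/site.

0.6798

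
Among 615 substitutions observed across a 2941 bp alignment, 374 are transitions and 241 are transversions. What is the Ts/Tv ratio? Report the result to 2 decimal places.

1.55

R = 374/241 = 1.551867… ≈ 1.55 (to 2 d.p.).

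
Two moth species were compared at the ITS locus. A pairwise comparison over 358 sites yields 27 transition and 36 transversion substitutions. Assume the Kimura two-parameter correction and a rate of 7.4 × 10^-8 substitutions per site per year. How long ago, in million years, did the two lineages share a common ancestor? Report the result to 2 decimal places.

1.36

P = 27/358 ≈ 0.075419 and Q = 36/358 ≈ 0.100559.
Under the Kimura two-parameter model, d = −½ ln(1 − 2P − Q) − ¼ ln(1 − 2Q).
1 − 2P − Q = 0.748603, giving −½ ln(0.748603) = 0.144773.
1 − 2Q = 0.798882, giving −¼ ln(0.798882) = 0.056136.
d = 0.144773 + 0.056136 = 0.200909.
Under a molecular clock d = 2μt, so t = d/(2μ) = 0.200909 / (2 × 7.4 × 10^-8) = 1.36 million years.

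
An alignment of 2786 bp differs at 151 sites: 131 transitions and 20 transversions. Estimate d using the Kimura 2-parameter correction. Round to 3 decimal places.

P = 131/2786 ≈ 0.047021 and Q = 20/2786 ≈ 0.007179.
Under the Kimura two-parameter model, d = −½ ln(1 − 2P − Q) − ¼ ln(1 − 2Q).
1 − 2P − Q = 0.898779, giving −½ ln(0.898779) = 0.053359.
1 − 2Q = 0.985642, giving −¼ ln(0.985642) = 0.003616.
d = 0.053359 + 0.003616 = 0.056975.

0.057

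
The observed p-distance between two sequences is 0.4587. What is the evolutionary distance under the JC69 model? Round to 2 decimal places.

0.71

d = −(3/4) ln(1 − 4p/3) = −0.75 ln(1 − 0.6116) = −0.75 ln(0.3884)
  = −0.75 × (-0.945720) = 0.709290 substitutions/site.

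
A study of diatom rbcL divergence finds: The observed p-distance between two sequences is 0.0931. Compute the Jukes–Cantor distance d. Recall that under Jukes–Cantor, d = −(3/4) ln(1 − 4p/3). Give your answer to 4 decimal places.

0.0994

d = −(3/4) ln(1 − 4p/3) = −0.75 ln(1 − 0.124133) = −0.75 ln(0.875867)
  = −0.75 × (-0.132541) = 0.099406 substitutions/site.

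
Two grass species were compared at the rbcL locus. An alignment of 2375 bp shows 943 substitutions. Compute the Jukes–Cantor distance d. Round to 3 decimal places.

p = 943/2375 ≈ 0.397053.
d = −(3/4) ln(1 − 4p/3) = −0.75 ln(1 − 0.529404) = −0.75 ln(0.470596)
  = −0.75 × (-0.753755) = 0.565316 substitutions/site.

0.565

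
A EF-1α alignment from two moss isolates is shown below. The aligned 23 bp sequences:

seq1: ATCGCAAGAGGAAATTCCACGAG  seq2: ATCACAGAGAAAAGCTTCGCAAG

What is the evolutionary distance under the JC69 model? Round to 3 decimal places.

The sequences differ at 11 of 23 sites, so p = 11/23 ≈ 0.478261.
d = −(3/4) ln(1 − 4p/3) = −0.75 ln(1 − 0.637681) = −0.75 ln(0.362319)
  = −0.75 × (-1.015230) = 0.761423 substitutions/site.

0.761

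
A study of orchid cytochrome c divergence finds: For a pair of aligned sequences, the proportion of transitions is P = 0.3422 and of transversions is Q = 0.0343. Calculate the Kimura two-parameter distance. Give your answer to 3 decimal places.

Under the Kimura two-parameter model, d = −½ ln(1 − 2P − Q) − ¼ ln(1 − 2Q).
1 − 2P − Q = 0.2813, giving −½ ln(0.2813) = 0.634167.
1 − 2Q = 0.9314, giving −¼ ln(0.9314) = 0.017767.
d = 0.634167 + 0.017767 = 0.651934.

0.652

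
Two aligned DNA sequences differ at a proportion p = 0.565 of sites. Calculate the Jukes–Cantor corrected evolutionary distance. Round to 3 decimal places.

1.050

d = −(3/4) ln(1 − 4p/3) = −0.75 ln(1 − 0.753333) = −0.75 ln(0.246667)
  = −0.75 × (-1.399716) = 1.049787 substitutions/site.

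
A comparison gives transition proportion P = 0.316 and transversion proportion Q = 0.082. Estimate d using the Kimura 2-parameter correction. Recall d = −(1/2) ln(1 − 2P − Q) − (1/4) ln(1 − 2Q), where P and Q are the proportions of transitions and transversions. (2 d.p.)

0.67

Under the Kimura two-parameter model, d = −½ ln(1 − 2P − Q) − ¼ ln(1 − 2Q).
1 − 2P − Q = 0.286, giving −½ ln(0.286) = 0.625882.
1 − 2Q = 0.836, giving −¼ ln(0.836) = 0.044782.
d = 0.625882 + 0.044782 = 0.670664.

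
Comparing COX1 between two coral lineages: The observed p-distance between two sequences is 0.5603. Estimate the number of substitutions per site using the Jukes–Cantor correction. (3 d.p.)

d = −(3/4) ln(1 − 4p/3) = −0.75 ln(1 − 0.747067) = −0.75 ln(0.252933)
  = −0.75 × (-1.374631) = 1.030973 substitutions/site.

1.031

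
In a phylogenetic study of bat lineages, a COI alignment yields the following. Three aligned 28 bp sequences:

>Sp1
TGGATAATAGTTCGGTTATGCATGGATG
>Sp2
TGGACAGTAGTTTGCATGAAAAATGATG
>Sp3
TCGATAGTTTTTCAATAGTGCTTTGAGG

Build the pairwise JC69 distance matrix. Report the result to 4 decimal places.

Sp1–Sp2: 11/28 sites differ → p ≈ 0.392857, d = −0.75 ln(1 − 0.523809) = 0.556452 ≈ 0.5565.
Sp1–Sp3: 11/28 sites differ → p ≈ 0.392857, d = −0.75 ln(1 − 0.523809) = 0.556452 ≈ 0.5565.
Sp2–Sp3: 15/28 sites differ → p ≈ 0.535714, d = −0.75 ln(1 − 0.714285) = 0.939570 ≈ 0.9396.

d(Sp1,Sp2) = 0.5565, d(Sp1,Sp3) = 0.5565, d(Sp2,Sp3) = 0.9396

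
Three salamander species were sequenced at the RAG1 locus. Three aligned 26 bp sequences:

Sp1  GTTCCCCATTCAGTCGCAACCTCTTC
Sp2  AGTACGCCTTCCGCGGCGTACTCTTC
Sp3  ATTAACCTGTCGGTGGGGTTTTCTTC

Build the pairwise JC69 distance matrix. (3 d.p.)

Sp1–Sp2: 11/26 sites differ → p ≈ 0.423077, d = −0.75 ln(1 − 0.564103) = 0.622762 ≈ 0.623.
Sp1–Sp3: 12/26 sites differ → p ≈ 0.461538, d = −0.75 ln(1 − 0.615384) = 0.716632 ≈ 0.717.
Sp2–Sp3: 10/26 sites differ → p ≈ 0.384615, d = −0.75 ln(1 − 0.51282) = 0.539341 ≈ 0.539.

d(Sp1,Sp2) = 0.623, d(Sp1,Sp3) = 0.717, d(Sp2,Sp3) = 0.539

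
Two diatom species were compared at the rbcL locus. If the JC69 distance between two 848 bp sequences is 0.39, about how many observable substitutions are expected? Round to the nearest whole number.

Invert JC69: p = (3/4)(1 − e^(−4d/3)) = 0.75 × (1 − e^(-0.52)) = 0.75 × (1 − 0.594521) = 0.304109.
Expected differing sites = pL ≈ 0.304109 × 848 = 257.884432 ≈ 258.

258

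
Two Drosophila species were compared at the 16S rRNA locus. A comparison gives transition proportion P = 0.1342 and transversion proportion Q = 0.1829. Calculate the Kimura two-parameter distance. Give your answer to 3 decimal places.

0.414

Under the Kimura two-parameter model, d = −½ ln(1 − 2P − Q) − ¼ ln(1 − 2Q).
1 − 2P − Q = 0.5487, giving −½ ln(0.5487) = 0.300102.
1 − 2Q = 0.6342, giving −¼ ln(0.6342) = 0.113848.
d = 0.300102 + 0.113848 = 0.413950.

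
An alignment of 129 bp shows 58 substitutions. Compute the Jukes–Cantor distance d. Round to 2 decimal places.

0.69

p = 58/129 ≈ 0.449612.
d = −(3/4) ln(1 − 4p/3) = −0.75 ln(1 − 0.599483) = −0.75 ln(0.400517)
  = −0.75 × (-0.914999) = 0.686249 substitutions/site.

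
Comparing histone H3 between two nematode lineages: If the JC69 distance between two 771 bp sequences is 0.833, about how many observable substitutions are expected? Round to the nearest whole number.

388

Invert JC69: p = (3/4)(1 − e^(−4d/3)) = 0.75 × (1 − e^(-1.110667)) = 0.75 × (1 − 0.329339) = 0.502996.
Expected differing sites = pL ≈ 0.502996 × 771 = 387.809916 ≈ 388.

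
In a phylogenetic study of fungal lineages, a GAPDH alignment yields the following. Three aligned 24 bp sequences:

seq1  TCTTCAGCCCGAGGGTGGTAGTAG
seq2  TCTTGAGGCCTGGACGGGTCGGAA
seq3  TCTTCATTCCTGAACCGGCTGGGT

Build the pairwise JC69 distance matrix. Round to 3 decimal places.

seq1–seq2: 10/24 sites differ → p ≈ 0.416667, d = −0.75 ln(1 − 0.555556) = 0.608198 ≈ 0.608.
seq1–seq3: 13/24 sites differ → p ≈ 0.541667, d = −0.75 ln(1 − 0.722223) = 0.960702 ≈ 0.961.
seq2–seq3: 9/24 sites differ → p = 0.375, d = −0.75 ln(1 − 0.5) = 0.519860 ≈ 0.520.

d(seq1,seq2) = 0.608, d(seq1,seq3) = 0.961, d(seq2,seq3) = 0.520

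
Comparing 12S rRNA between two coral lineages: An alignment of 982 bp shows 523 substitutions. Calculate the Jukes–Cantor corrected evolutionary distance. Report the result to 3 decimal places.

p = 523/982 ≈ 0.532587.
d = −(3/4) ln(1 − 4p/3) = −0.75 ln(1 − 0.710116) = −0.75 ln(0.289884)
  = −0.75 × (-1.238274) = 0.928706 substitutions/site.

0.929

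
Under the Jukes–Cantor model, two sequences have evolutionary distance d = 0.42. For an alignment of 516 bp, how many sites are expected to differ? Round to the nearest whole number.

166

Invert JC69: p = (3/4)(1 − e^(−4d/3)) = 0.75 × (1 − e^(-0.56)) = 0.75 × (1 − 0.571209) = 0.321593.
Expected differing sites = pL ≈ 0.321593 × 516 = 165.941988 ≈ 166.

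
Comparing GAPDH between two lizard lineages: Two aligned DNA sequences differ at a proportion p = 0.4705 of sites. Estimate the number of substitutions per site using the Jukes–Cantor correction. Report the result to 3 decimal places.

0.740

d = −(3/4) ln(1 − 4p/3) = −0.75 ln(1 − 0.627333) = −0.75 ln(0.372667)
  = −0.75 × (-0.987070) = 0.740303 substitutions/site.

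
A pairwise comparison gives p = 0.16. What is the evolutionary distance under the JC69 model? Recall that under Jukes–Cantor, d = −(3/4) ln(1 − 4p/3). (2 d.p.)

0.18

d = −(3/4) ln(1 − 4p/3) = −0.75 ln(1 − 0.213333) = −0.75 ln(0.786667)
  = −0.75 × (-0.239950) = 0.179963 substitutions/site.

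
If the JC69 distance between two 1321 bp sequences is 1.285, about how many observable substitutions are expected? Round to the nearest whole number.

Invert JC69: p = (3/4)(1 − e^(−4d/3)) = 0.75 × (1 − e^(-1.713333)) = 0.75 × (1 − 0.180264) = 0.614802.
Expected differing sites = pL ≈ 0.614802 × 1321 = 812.153442 ≈ 812.

812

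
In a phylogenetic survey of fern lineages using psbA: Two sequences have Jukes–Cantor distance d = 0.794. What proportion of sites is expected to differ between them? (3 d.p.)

0.490

p = (3/4)(1 − e^(−4d/3)) = 0.75 × (1 − e^(-1.058667)) = 0.75 × (1 − 0.346918) = 0.489812.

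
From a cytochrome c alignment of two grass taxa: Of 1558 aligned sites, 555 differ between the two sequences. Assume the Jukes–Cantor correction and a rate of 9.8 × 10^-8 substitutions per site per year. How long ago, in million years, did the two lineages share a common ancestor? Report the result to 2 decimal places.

p = 555/1558 ≈ 0.356226.
d = −(3/4) ln(1 − 4p/3) = −0.75 ln(1 − 0.474968) = −0.75 ln(0.525032)
  = −0.75 × (-0.644296) = 0.483222 substitutions/site.
Under a molecular clock d = 2μt, so t = d/(2μ) = 0.483222 / (2 × 9.8 × 10^-8) = 2.47 million years.

2.47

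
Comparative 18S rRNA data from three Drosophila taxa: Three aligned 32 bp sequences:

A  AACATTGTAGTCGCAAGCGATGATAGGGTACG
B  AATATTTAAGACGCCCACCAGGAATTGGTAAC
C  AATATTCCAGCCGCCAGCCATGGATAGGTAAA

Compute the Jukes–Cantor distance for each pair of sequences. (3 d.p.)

d(A,B) = 0.657, d(A,C) = 0.520, d(B,C) = 0.353

A–B: 14/32 sites differ → p = 0.4375, d = −0.75 ln(1 − 0.583333) = 0.656601 ≈ 0.657.
A–C: 12/32 sites differ → p = 0.375, d = −0.75 ln(1 − 0.5) = 0.519860 ≈ 0.520.
B–C: 9/32 sites differ → p = 0.28125, d = −0.75 ln(1 − 0.375) = 0.352503 ≈ 0.353.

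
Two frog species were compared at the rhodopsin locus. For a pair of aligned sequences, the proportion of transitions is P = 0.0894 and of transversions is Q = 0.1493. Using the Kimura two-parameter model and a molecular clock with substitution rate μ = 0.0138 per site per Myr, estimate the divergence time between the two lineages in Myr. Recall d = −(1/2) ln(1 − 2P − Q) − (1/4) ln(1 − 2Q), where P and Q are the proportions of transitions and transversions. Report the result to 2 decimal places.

Under the Kimura two-parameter model, d = −½ ln(1 − 2P − Q) − ¼ ln(1 − 2Q).
1 − 2P − Q = 0.6719, giving −½ ln(0.6719) = 0.198823.
1 − 2Q = 0.7014, giving −¼ ln(0.7014) = 0.088669.
d = 0.198823 + 0.088669 = 0.287492.
Under a molecular clock d = 2μt, so t = d/(2μ) = 0.287492 / (2 × 0.0138) = 10.42 Myr.

10.42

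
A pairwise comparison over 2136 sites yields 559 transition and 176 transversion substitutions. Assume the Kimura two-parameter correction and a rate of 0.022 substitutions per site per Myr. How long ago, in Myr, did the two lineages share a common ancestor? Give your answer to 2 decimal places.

11.60

P = 559/2136 ≈ 0.261704 and Q = 176/2136 ≈ 0.082397.
Under the Kimura two-parameter model, d = −½ ln(1 − 2P − Q) − ¼ ln(1 − 2Q).
1 − 2P − Q = 0.394195, giving −½ ln(0.394195) = 0.465455.
1 − 2Q = 0.835206, giving −¼ ln(0.835206) = 0.045019.
d = 0.465455 + 0.045019 = 0.510474.
Under a molecular clock d = 2μt, so t = d/(2μ) = 0.510474 / (2 × 0.022) = 11.60 Myr.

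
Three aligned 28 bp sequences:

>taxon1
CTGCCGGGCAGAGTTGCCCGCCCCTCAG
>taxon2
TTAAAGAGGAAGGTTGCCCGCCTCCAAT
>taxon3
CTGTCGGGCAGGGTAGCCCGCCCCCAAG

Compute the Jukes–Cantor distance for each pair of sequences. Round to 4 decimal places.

d(taxon1,taxon2) = 0.6355, d(taxon1,taxon3) = 0.2040, d(taxon2,taxon3) = 0.4850

taxon1–taxon2: 12/28 sites differ → p ≈ 0.428571, d = −0.75 ln(1 − 0.571428) = 0.635472 ≈ 0.6355.
taxon1–taxon3: 5/28 sites differ → p ≈ 0.178571, d = −0.75 ln(1 − 0.238095) = 0.203950 ≈ 0.2040.
taxon2–taxon3: 10/28 sites differ → p ≈ 0.357143, d = −0.75 ln(1 − 0.476191) = 0.484971 ≈ 0.4850.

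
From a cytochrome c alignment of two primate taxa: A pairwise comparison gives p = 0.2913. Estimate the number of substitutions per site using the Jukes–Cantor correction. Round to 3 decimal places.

0.369

d = −(3/4) ln(1 − 4p/3) = −0.75 ln(1 − 0.3884) = −0.75 ln(0.6116)
  = −0.75 × (-0.491677) = 0.368758 substitutions/site.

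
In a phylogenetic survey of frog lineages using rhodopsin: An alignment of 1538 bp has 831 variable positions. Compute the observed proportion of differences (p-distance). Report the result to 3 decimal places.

p = 831/1538 = 0.540312… ≈ 0.540 (to 3 d.p.).

0.540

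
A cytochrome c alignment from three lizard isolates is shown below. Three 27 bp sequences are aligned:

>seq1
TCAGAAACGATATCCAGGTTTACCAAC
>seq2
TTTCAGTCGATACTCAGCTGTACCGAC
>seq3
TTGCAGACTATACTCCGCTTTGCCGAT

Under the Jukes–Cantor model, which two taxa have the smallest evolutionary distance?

seq2 and seq3

seq1–seq2: 10/27 differ, p = 0.370, d = 0.511.
seq1–seq3: 12/27 differ, p = 0.444, d = 0.673.
seq2–seq3: 7/27 differ, p = 0.259, d = 0.318.
The smallest distance is between seq2 and seq3.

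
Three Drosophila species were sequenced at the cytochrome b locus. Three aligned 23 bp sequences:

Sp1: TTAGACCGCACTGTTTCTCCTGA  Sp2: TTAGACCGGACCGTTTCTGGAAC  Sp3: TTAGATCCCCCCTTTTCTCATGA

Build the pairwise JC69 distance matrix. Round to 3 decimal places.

Sp1–Sp2: 7/23 sites differ → p ≈ 0.304348, d = −0.75 ln(1 − 0.405797) = 0.390401 ≈ 0.390.
Sp1–Sp3: 6/23 sites differ → p ≈ 0.26087, d = −0.75 ln(1 − 0.347827) = 0.320584 ≈ 0.321.
Sp2–Sp3: 10/23 sites differ → p ≈ 0.434783, d = −0.75 ln(1 − 0.579711) = 0.650110 ≈ 0.650.

d(Sp1,Sp2) = 0.390, d(Sp1,Sp3) = 0.321, d(Sp2,Sp3) = 0.650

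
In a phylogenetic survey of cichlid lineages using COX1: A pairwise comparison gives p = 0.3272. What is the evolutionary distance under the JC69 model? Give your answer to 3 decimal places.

0.430

d = −(3/4) ln(1 − 4p/3) = −0.75 ln(1 − 0.436267) = −0.75 ln(0.563733)
  = −0.75 × (-0.573175) = 0.429881 substitutions/site.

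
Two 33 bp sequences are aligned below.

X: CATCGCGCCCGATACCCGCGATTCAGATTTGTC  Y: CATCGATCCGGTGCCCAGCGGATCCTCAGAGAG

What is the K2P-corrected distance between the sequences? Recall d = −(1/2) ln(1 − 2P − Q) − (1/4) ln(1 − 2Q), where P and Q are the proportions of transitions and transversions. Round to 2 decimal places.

Of 33 sites, 1 differences are transitions and 16 are transversions, so P = 1/33 ≈ 0.030303 and Q = 16/33 ≈ 0.484848.
Under the Kimura two-parameter model, d = −½ ln(1 − 2P − Q) − ¼ ln(1 − 2Q).
1 − 2P − Q = 0.454546, giving −½ ln(0.454546) = 0.394228.
1 − 2Q = 0.030304, giving −¼ ln(0.030304) = 0.874119.
d = 0.394228 + 0.874119 = 1.268347.

1.27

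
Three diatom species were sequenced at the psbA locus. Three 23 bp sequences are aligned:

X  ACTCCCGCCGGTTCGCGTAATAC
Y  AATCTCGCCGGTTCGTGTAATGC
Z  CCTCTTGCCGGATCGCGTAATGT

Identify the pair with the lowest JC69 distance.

X–Y: 4/23 differ, p = 0.174, d = 0.198.
X–Z: 6/23 differ, p = 0.261, d = 0.321.
Y–Z: 6/23 differ, p = 0.261, d = 0.321.
The smallest distance is between X and Y.

X and Y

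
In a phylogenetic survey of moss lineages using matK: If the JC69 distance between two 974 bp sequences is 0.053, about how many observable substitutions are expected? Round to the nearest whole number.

Invert JC69: p = (3/4)(1 − e^(−4d/3)) = 0.75 × (1 − e^(-0.070667)) = 0.75 × (1 − 0.931772) = 0.051171.
Expected differing sites = pL ≈ 0.051171 × 974 = 49.840554 ≈ 50.

50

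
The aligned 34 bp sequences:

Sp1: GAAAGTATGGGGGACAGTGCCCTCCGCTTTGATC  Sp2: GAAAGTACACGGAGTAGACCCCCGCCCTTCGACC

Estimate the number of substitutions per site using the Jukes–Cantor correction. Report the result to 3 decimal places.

0.535

The sequences differ at 13 of 34 sites, so p = 13/34 ≈ 0.382353.
d = −(3/4) ln(1 − 4p/3) = −0.75 ln(1 − 0.509804) = −0.75 ln(0.490196)
  = −0.75 × (-0.712950) = 0.534713 substitutions/site.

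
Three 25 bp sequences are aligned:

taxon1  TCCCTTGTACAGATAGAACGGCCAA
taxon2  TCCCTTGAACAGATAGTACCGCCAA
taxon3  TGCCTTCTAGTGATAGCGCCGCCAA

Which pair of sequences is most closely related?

taxon1–taxon2: 3/25 differ, p = 0.120, d = 0.131.
taxon1–taxon3: 7/25 differ, p = 0.280, d = 0.351.
taxon2–taxon3: 7/25 differ, p = 0.280, d = 0.351.
The smallest distance is between taxon1 and taxon2.

taxon1 and taxon2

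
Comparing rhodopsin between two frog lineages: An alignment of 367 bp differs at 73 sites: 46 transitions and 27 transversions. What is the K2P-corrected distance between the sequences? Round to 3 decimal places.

P = 46/367 ≈ 0.125341 and Q = 27/367 ≈ 0.073569.
Under the Kimura two-parameter model, d = −½ ln(1 − 2P − Q) − ¼ ln(1 − 2Q).
1 − 2P − Q = 0.675749, giving −½ ln(0.675749) = 0.195967.
1 − 2Q = 0.852862, giving −¼ ln(0.852862) = 0.039789.
d = 0.195967 + 0.039789 = 0.235756.

0.236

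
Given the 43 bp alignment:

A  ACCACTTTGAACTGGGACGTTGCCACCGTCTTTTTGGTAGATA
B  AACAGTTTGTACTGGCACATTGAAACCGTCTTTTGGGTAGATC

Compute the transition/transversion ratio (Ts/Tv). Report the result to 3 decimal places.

0.125

Transitions are A↔G and C↔T; transversions are all other mismatches.
Transitions: 1. Transversions: 8.
R = 1/8 = 0.125.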